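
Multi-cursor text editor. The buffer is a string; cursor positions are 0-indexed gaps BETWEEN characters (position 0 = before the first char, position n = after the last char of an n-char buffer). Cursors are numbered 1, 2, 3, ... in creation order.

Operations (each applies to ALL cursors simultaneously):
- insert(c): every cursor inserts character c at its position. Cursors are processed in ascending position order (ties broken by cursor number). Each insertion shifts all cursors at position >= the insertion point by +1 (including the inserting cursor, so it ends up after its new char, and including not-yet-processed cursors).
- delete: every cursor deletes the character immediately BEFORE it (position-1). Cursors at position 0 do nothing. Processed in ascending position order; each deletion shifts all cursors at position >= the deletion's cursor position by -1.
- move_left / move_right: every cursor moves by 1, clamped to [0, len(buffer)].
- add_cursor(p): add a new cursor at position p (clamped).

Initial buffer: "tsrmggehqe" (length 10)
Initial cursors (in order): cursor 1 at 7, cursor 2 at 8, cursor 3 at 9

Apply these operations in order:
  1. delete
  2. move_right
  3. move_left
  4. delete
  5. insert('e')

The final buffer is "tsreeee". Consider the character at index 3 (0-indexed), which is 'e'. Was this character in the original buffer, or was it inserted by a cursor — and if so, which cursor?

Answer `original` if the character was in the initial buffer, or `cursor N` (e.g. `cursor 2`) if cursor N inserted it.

Answer: cursor 1

Derivation:
After op 1 (delete): buffer="tsrmgge" (len 7), cursors c1@6 c2@6 c3@6, authorship .......
After op 2 (move_right): buffer="tsrmgge" (len 7), cursors c1@7 c2@7 c3@7, authorship .......
After op 3 (move_left): buffer="tsrmgge" (len 7), cursors c1@6 c2@6 c3@6, authorship .......
After op 4 (delete): buffer="tsre" (len 4), cursors c1@3 c2@3 c3@3, authorship ....
After op 5 (insert('e')): buffer="tsreeee" (len 7), cursors c1@6 c2@6 c3@6, authorship ...123.
Authorship (.=original, N=cursor N): . . . 1 2 3 .
Index 3: author = 1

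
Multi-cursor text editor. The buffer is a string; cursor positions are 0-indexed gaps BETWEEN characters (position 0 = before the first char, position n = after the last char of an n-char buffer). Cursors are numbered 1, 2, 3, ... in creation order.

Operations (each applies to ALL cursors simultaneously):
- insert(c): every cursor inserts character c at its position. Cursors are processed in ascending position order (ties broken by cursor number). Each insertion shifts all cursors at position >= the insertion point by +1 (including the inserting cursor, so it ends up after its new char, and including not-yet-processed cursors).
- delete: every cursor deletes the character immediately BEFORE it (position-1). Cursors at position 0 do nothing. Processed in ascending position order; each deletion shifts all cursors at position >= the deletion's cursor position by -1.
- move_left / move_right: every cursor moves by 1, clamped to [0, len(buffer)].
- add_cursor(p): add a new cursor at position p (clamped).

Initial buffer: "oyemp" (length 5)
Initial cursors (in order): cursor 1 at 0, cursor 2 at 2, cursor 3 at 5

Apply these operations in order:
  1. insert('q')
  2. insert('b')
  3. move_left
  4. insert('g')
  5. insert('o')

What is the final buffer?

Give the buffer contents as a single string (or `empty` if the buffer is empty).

After op 1 (insert('q')): buffer="qoyqempq" (len 8), cursors c1@1 c2@4 c3@8, authorship 1..2...3
After op 2 (insert('b')): buffer="qboyqbempqb" (len 11), cursors c1@2 c2@6 c3@11, authorship 11..22...33
After op 3 (move_left): buffer="qboyqbempqb" (len 11), cursors c1@1 c2@5 c3@10, authorship 11..22...33
After op 4 (insert('g')): buffer="qgboyqgbempqgb" (len 14), cursors c1@2 c2@7 c3@13, authorship 111..222...333
After op 5 (insert('o')): buffer="qgoboyqgobempqgob" (len 17), cursors c1@3 c2@9 c3@16, authorship 1111..2222...3333

Answer: qgoboyqgobempqgob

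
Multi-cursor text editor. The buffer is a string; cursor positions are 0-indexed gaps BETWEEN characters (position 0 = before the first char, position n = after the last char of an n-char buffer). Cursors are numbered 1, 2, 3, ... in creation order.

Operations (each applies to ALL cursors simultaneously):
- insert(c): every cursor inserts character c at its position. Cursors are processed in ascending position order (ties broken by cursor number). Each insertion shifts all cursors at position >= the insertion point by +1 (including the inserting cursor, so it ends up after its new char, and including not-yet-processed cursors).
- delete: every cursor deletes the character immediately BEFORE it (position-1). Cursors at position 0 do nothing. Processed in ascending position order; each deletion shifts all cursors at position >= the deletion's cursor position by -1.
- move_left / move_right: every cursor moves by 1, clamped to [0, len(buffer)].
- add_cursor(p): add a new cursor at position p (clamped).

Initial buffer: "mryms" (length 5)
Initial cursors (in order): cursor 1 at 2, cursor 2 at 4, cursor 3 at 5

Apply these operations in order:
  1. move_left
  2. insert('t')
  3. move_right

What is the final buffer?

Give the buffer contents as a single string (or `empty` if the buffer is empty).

Answer: mtrytmts

Derivation:
After op 1 (move_left): buffer="mryms" (len 5), cursors c1@1 c2@3 c3@4, authorship .....
After op 2 (insert('t')): buffer="mtrytmts" (len 8), cursors c1@2 c2@5 c3@7, authorship .1..2.3.
After op 3 (move_right): buffer="mtrytmts" (len 8), cursors c1@3 c2@6 c3@8, authorship .1..2.3.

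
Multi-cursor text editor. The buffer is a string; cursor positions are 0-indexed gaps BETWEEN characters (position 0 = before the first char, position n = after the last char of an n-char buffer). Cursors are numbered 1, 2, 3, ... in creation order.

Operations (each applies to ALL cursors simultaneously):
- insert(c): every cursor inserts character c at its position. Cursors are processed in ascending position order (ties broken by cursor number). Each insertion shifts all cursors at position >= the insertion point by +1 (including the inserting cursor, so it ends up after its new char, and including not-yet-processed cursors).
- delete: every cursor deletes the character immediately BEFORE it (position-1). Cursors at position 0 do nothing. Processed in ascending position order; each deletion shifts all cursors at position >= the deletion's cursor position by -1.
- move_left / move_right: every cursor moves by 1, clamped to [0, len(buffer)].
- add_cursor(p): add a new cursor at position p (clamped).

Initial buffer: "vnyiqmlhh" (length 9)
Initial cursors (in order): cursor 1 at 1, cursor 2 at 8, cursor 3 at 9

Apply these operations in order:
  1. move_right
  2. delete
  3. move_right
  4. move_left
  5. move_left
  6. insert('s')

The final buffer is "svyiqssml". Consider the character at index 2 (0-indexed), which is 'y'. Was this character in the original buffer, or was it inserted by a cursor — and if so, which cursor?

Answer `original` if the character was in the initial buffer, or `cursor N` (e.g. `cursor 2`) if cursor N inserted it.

After op 1 (move_right): buffer="vnyiqmlhh" (len 9), cursors c1@2 c2@9 c3@9, authorship .........
After op 2 (delete): buffer="vyiqml" (len 6), cursors c1@1 c2@6 c3@6, authorship ......
After op 3 (move_right): buffer="vyiqml" (len 6), cursors c1@2 c2@6 c3@6, authorship ......
After op 4 (move_left): buffer="vyiqml" (len 6), cursors c1@1 c2@5 c3@5, authorship ......
After op 5 (move_left): buffer="vyiqml" (len 6), cursors c1@0 c2@4 c3@4, authorship ......
After op 6 (insert('s')): buffer="svyiqssml" (len 9), cursors c1@1 c2@7 c3@7, authorship 1....23..
Authorship (.=original, N=cursor N): 1 . . . . 2 3 . .
Index 2: author = original

Answer: original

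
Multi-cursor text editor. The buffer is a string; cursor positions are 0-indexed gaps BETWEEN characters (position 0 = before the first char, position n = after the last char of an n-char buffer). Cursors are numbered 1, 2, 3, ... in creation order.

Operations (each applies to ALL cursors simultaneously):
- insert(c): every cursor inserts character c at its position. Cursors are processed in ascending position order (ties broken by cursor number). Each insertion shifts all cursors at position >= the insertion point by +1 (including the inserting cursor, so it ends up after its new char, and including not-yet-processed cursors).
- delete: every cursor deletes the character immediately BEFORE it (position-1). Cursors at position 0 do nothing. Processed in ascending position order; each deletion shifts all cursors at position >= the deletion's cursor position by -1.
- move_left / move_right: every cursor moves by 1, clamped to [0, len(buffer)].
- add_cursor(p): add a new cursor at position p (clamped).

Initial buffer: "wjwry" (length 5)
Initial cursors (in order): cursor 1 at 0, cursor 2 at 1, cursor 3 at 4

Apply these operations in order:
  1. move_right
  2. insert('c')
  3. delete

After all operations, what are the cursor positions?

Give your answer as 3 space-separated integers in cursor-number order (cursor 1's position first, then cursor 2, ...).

After op 1 (move_right): buffer="wjwry" (len 5), cursors c1@1 c2@2 c3@5, authorship .....
After op 2 (insert('c')): buffer="wcjcwryc" (len 8), cursors c1@2 c2@4 c3@8, authorship .1.2...3
After op 3 (delete): buffer="wjwry" (len 5), cursors c1@1 c2@2 c3@5, authorship .....

Answer: 1 2 5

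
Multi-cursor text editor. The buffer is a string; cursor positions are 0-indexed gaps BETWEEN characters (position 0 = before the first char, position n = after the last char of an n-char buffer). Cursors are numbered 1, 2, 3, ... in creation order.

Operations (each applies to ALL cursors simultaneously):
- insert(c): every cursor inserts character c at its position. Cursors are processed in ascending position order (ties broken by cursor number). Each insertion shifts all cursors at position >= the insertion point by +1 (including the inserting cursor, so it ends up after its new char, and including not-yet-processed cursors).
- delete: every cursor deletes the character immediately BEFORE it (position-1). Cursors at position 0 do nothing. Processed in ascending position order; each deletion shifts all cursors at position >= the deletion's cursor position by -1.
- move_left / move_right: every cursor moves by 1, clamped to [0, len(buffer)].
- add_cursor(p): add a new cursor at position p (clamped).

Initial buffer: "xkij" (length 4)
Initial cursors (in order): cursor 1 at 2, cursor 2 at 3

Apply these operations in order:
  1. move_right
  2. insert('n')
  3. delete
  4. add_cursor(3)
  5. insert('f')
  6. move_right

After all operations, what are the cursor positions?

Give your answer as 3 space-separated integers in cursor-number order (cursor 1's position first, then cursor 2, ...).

After op 1 (move_right): buffer="xkij" (len 4), cursors c1@3 c2@4, authorship ....
After op 2 (insert('n')): buffer="xkinjn" (len 6), cursors c1@4 c2@6, authorship ...1.2
After op 3 (delete): buffer="xkij" (len 4), cursors c1@3 c2@4, authorship ....
After op 4 (add_cursor(3)): buffer="xkij" (len 4), cursors c1@3 c3@3 c2@4, authorship ....
After op 5 (insert('f')): buffer="xkiffjf" (len 7), cursors c1@5 c3@5 c2@7, authorship ...13.2
After op 6 (move_right): buffer="xkiffjf" (len 7), cursors c1@6 c3@6 c2@7, authorship ...13.2

Answer: 6 7 6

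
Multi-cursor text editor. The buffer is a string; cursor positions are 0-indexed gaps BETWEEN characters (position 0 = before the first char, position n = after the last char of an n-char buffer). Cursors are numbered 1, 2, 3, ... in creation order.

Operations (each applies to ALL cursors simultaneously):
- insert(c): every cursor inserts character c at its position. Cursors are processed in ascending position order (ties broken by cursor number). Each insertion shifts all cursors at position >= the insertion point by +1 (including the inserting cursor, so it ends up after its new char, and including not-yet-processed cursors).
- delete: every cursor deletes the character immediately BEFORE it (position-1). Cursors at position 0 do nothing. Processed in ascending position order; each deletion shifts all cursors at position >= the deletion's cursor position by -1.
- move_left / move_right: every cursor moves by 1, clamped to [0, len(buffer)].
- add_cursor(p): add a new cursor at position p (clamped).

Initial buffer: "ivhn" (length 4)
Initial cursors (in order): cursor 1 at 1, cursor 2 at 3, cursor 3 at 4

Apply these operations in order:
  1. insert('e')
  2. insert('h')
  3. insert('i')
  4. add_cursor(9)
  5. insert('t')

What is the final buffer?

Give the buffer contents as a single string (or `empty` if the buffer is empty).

After op 1 (insert('e')): buffer="ievhene" (len 7), cursors c1@2 c2@5 c3@7, authorship .1..2.3
After op 2 (insert('h')): buffer="iehvhehneh" (len 10), cursors c1@3 c2@7 c3@10, authorship .11..22.33
After op 3 (insert('i')): buffer="iehivhehinehi" (len 13), cursors c1@4 c2@9 c3@13, authorship .111..222.333
After op 4 (add_cursor(9)): buffer="iehivhehinehi" (len 13), cursors c1@4 c2@9 c4@9 c3@13, authorship .111..222.333
After op 5 (insert('t')): buffer="iehitvhehittnehit" (len 17), cursors c1@5 c2@12 c4@12 c3@17, authorship .1111..22224.3333

Answer: iehitvhehittnehit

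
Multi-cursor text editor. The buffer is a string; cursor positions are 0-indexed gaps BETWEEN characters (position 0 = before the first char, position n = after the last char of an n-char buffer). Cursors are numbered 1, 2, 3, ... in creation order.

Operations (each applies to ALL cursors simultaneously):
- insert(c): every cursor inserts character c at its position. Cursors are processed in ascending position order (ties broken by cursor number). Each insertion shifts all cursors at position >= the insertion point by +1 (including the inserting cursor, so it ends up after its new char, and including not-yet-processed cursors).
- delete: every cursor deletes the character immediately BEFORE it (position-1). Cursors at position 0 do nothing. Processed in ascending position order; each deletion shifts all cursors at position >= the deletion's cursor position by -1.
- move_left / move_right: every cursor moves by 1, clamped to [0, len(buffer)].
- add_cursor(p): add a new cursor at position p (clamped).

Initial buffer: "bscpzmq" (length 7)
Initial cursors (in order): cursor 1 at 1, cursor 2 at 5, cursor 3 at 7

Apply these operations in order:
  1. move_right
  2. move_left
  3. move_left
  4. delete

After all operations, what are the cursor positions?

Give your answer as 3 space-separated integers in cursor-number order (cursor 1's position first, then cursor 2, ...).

Answer: 0 3 3

Derivation:
After op 1 (move_right): buffer="bscpzmq" (len 7), cursors c1@2 c2@6 c3@7, authorship .......
After op 2 (move_left): buffer="bscpzmq" (len 7), cursors c1@1 c2@5 c3@6, authorship .......
After op 3 (move_left): buffer="bscpzmq" (len 7), cursors c1@0 c2@4 c3@5, authorship .......
After op 4 (delete): buffer="bscmq" (len 5), cursors c1@0 c2@3 c3@3, authorship .....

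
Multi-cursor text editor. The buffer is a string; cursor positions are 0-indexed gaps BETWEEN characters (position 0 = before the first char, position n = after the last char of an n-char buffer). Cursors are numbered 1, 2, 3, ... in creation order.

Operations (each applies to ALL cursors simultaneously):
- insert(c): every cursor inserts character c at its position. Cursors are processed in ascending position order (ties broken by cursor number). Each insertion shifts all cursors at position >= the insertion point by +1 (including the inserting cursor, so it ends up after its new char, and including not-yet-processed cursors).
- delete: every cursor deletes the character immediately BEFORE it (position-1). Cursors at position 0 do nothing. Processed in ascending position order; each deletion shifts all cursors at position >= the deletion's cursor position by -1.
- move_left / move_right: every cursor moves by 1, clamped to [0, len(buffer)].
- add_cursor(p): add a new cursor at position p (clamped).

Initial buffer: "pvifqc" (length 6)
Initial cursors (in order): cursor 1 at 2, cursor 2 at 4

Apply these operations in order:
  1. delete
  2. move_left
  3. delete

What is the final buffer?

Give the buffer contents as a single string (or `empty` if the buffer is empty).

After op 1 (delete): buffer="piqc" (len 4), cursors c1@1 c2@2, authorship ....
After op 2 (move_left): buffer="piqc" (len 4), cursors c1@0 c2@1, authorship ....
After op 3 (delete): buffer="iqc" (len 3), cursors c1@0 c2@0, authorship ...

Answer: iqc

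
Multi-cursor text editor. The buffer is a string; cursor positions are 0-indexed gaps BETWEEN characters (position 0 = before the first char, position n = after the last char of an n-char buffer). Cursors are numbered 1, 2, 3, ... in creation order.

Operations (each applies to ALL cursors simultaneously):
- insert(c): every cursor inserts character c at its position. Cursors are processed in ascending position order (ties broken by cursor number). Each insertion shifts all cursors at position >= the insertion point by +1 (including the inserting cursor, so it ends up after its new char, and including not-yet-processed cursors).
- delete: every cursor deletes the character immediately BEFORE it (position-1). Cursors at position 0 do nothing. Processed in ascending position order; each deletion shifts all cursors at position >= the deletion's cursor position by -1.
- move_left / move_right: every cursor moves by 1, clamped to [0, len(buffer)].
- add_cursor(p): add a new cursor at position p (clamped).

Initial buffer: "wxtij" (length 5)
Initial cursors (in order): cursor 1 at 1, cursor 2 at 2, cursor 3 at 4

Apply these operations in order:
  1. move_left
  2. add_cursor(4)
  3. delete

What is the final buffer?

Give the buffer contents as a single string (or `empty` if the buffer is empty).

Answer: xj

Derivation:
After op 1 (move_left): buffer="wxtij" (len 5), cursors c1@0 c2@1 c3@3, authorship .....
After op 2 (add_cursor(4)): buffer="wxtij" (len 5), cursors c1@0 c2@1 c3@3 c4@4, authorship .....
After op 3 (delete): buffer="xj" (len 2), cursors c1@0 c2@0 c3@1 c4@1, authorship ..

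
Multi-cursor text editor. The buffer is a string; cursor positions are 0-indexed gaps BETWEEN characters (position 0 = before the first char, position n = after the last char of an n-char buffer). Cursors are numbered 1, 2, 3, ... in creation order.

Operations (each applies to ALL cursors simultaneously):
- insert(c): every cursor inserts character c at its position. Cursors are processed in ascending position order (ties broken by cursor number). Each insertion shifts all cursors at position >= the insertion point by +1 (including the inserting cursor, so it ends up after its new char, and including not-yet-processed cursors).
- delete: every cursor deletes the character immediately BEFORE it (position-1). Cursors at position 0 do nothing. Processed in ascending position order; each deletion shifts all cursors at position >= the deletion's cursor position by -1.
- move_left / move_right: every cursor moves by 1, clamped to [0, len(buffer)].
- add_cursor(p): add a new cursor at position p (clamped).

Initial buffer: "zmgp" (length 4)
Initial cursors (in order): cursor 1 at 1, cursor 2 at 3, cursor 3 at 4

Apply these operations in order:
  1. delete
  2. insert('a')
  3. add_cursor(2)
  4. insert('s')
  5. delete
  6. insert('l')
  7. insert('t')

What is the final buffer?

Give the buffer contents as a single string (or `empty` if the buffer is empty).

After op 1 (delete): buffer="m" (len 1), cursors c1@0 c2@1 c3@1, authorship .
After op 2 (insert('a')): buffer="amaa" (len 4), cursors c1@1 c2@4 c3@4, authorship 1.23
After op 3 (add_cursor(2)): buffer="amaa" (len 4), cursors c1@1 c4@2 c2@4 c3@4, authorship 1.23
After op 4 (insert('s')): buffer="asmsaass" (len 8), cursors c1@2 c4@4 c2@8 c3@8, authorship 11.42323
After op 5 (delete): buffer="amaa" (len 4), cursors c1@1 c4@2 c2@4 c3@4, authorship 1.23
After op 6 (insert('l')): buffer="almlaall" (len 8), cursors c1@2 c4@4 c2@8 c3@8, authorship 11.42323
After op 7 (insert('t')): buffer="altmltaalltt" (len 12), cursors c1@3 c4@6 c2@12 c3@12, authorship 111.44232323

Answer: altmltaalltt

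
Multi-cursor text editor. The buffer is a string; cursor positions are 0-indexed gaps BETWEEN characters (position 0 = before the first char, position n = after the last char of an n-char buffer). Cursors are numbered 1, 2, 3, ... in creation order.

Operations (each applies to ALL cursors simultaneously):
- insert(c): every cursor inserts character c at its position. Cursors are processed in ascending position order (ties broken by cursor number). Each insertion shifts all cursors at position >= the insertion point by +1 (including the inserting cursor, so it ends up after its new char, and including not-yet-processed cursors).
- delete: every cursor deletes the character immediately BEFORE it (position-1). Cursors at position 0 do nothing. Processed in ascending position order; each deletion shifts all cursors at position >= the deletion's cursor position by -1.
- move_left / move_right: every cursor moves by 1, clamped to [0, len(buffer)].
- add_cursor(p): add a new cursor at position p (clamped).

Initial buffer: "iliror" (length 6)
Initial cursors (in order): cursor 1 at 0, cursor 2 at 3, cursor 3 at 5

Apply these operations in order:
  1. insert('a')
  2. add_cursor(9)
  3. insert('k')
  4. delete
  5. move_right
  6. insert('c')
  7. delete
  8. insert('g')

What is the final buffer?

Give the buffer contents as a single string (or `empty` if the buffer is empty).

Answer: aigliargoargg

Derivation:
After op 1 (insert('a')): buffer="ailiaroar" (len 9), cursors c1@1 c2@5 c3@8, authorship 1...2..3.
After op 2 (add_cursor(9)): buffer="ailiaroar" (len 9), cursors c1@1 c2@5 c3@8 c4@9, authorship 1...2..3.
After op 3 (insert('k')): buffer="akiliakroakrk" (len 13), cursors c1@2 c2@7 c3@11 c4@13, authorship 11...22..33.4
After op 4 (delete): buffer="ailiaroar" (len 9), cursors c1@1 c2@5 c3@8 c4@9, authorship 1...2..3.
After op 5 (move_right): buffer="ailiaroar" (len 9), cursors c1@2 c2@6 c3@9 c4@9, authorship 1...2..3.
After op 6 (insert('c')): buffer="aicliarcoarcc" (len 13), cursors c1@3 c2@8 c3@13 c4@13, authorship 1.1..2.2.3.34
After op 7 (delete): buffer="ailiaroar" (len 9), cursors c1@2 c2@6 c3@9 c4@9, authorship 1...2..3.
After op 8 (insert('g')): buffer="aigliargoargg" (len 13), cursors c1@3 c2@8 c3@13 c4@13, authorship 1.1..2.2.3.34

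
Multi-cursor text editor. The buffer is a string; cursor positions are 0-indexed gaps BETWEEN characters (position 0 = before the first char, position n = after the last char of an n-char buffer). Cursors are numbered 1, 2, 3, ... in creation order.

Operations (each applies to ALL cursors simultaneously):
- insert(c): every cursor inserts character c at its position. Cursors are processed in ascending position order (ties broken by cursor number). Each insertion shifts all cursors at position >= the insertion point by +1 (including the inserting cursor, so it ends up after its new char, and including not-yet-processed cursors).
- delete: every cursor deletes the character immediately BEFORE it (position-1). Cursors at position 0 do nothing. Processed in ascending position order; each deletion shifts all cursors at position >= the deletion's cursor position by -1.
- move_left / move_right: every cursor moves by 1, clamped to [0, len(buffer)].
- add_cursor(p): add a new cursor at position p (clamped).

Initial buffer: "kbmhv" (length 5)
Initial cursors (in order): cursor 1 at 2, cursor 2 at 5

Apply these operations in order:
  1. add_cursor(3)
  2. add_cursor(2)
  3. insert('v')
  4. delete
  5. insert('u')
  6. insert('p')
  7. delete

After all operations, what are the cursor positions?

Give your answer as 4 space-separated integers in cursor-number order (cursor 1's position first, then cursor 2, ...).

Answer: 4 9 6 4

Derivation:
After op 1 (add_cursor(3)): buffer="kbmhv" (len 5), cursors c1@2 c3@3 c2@5, authorship .....
After op 2 (add_cursor(2)): buffer="kbmhv" (len 5), cursors c1@2 c4@2 c3@3 c2@5, authorship .....
After op 3 (insert('v')): buffer="kbvvmvhvv" (len 9), cursors c1@4 c4@4 c3@6 c2@9, authorship ..14.3..2
After op 4 (delete): buffer="kbmhv" (len 5), cursors c1@2 c4@2 c3@3 c2@5, authorship .....
After op 5 (insert('u')): buffer="kbuumuhvu" (len 9), cursors c1@4 c4@4 c3@6 c2@9, authorship ..14.3..2
After op 6 (insert('p')): buffer="kbuuppmuphvup" (len 13), cursors c1@6 c4@6 c3@9 c2@13, authorship ..1414.33..22
After op 7 (delete): buffer="kbuumuhvu" (len 9), cursors c1@4 c4@4 c3@6 c2@9, authorship ..14.3..2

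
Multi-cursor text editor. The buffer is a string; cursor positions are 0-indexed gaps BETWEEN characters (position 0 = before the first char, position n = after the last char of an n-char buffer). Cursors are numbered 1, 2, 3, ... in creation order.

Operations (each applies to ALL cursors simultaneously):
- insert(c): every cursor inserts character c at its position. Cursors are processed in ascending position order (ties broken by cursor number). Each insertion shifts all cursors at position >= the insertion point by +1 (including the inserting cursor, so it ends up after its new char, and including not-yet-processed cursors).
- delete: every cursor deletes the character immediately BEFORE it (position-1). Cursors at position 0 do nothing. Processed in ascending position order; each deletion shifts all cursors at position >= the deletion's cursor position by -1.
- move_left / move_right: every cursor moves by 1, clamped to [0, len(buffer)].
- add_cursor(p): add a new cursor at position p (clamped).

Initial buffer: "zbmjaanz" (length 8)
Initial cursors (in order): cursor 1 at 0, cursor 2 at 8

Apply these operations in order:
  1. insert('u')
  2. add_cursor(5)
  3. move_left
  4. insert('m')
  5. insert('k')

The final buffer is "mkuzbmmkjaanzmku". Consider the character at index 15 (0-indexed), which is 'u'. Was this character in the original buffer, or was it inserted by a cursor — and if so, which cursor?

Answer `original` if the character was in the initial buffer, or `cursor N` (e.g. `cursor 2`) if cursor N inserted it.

Answer: cursor 2

Derivation:
After op 1 (insert('u')): buffer="uzbmjaanzu" (len 10), cursors c1@1 c2@10, authorship 1........2
After op 2 (add_cursor(5)): buffer="uzbmjaanzu" (len 10), cursors c1@1 c3@5 c2@10, authorship 1........2
After op 3 (move_left): buffer="uzbmjaanzu" (len 10), cursors c1@0 c3@4 c2@9, authorship 1........2
After op 4 (insert('m')): buffer="muzbmmjaanzmu" (len 13), cursors c1@1 c3@6 c2@12, authorship 11...3.....22
After op 5 (insert('k')): buffer="mkuzbmmkjaanzmku" (len 16), cursors c1@2 c3@8 c2@15, authorship 111...33.....222
Authorship (.=original, N=cursor N): 1 1 1 . . . 3 3 . . . . . 2 2 2
Index 15: author = 2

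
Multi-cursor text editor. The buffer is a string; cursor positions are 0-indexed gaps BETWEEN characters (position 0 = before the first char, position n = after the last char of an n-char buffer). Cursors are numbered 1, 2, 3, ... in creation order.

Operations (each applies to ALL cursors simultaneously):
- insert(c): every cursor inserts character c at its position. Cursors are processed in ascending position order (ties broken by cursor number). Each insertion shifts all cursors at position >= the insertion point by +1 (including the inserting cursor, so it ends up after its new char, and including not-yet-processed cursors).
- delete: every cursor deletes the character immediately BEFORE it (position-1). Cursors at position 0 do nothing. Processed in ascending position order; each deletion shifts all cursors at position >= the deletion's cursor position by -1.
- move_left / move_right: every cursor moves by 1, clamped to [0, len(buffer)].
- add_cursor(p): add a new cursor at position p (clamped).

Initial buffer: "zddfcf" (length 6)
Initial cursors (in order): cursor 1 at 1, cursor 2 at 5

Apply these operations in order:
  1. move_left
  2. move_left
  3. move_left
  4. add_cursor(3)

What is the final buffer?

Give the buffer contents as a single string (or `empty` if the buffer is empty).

After op 1 (move_left): buffer="zddfcf" (len 6), cursors c1@0 c2@4, authorship ......
After op 2 (move_left): buffer="zddfcf" (len 6), cursors c1@0 c2@3, authorship ......
After op 3 (move_left): buffer="zddfcf" (len 6), cursors c1@0 c2@2, authorship ......
After op 4 (add_cursor(3)): buffer="zddfcf" (len 6), cursors c1@0 c2@2 c3@3, authorship ......

Answer: zddfcf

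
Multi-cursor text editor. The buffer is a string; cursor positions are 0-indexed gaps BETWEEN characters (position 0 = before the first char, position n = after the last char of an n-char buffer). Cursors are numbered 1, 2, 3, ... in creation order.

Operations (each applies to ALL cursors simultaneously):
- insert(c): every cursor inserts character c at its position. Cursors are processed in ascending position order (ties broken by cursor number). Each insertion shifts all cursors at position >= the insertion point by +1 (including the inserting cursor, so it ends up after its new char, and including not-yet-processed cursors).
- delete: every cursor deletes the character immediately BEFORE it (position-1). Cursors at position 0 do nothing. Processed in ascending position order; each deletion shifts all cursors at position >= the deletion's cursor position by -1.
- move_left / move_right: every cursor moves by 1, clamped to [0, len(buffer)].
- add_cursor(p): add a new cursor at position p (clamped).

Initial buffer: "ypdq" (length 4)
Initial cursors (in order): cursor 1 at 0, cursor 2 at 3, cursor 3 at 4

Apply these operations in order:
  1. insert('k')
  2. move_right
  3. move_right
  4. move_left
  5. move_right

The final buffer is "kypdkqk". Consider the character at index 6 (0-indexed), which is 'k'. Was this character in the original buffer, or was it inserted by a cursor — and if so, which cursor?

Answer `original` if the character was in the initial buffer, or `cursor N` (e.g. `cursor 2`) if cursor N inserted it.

After op 1 (insert('k')): buffer="kypdkqk" (len 7), cursors c1@1 c2@5 c3@7, authorship 1...2.3
After op 2 (move_right): buffer="kypdkqk" (len 7), cursors c1@2 c2@6 c3@7, authorship 1...2.3
After op 3 (move_right): buffer="kypdkqk" (len 7), cursors c1@3 c2@7 c3@7, authorship 1...2.3
After op 4 (move_left): buffer="kypdkqk" (len 7), cursors c1@2 c2@6 c3@6, authorship 1...2.3
After op 5 (move_right): buffer="kypdkqk" (len 7), cursors c1@3 c2@7 c3@7, authorship 1...2.3
Authorship (.=original, N=cursor N): 1 . . . 2 . 3
Index 6: author = 3

Answer: cursor 3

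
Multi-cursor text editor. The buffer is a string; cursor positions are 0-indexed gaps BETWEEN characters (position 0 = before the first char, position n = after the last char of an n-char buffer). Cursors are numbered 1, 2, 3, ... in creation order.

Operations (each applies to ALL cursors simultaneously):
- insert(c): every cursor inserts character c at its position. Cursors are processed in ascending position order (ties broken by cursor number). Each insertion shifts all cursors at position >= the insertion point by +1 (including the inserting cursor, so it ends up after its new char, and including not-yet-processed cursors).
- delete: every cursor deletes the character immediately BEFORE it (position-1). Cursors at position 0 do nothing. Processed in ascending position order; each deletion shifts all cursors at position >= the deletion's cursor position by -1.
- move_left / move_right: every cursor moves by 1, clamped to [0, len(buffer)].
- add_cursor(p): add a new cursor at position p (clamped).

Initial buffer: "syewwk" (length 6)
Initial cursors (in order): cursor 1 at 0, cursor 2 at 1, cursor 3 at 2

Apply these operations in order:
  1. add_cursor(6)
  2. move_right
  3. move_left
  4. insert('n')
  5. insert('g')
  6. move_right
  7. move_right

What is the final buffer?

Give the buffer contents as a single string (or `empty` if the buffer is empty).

After op 1 (add_cursor(6)): buffer="syewwk" (len 6), cursors c1@0 c2@1 c3@2 c4@6, authorship ......
After op 2 (move_right): buffer="syewwk" (len 6), cursors c1@1 c2@2 c3@3 c4@6, authorship ......
After op 3 (move_left): buffer="syewwk" (len 6), cursors c1@0 c2@1 c3@2 c4@5, authorship ......
After op 4 (insert('n')): buffer="nsnynewwnk" (len 10), cursors c1@1 c2@3 c3@5 c4@9, authorship 1.2.3...4.
After op 5 (insert('g')): buffer="ngsngyngewwngk" (len 14), cursors c1@2 c2@5 c3@8 c4@13, authorship 11.22.33...44.
After op 6 (move_right): buffer="ngsngyngewwngk" (len 14), cursors c1@3 c2@6 c3@9 c4@14, authorship 11.22.33...44.
After op 7 (move_right): buffer="ngsngyngewwngk" (len 14), cursors c1@4 c2@7 c3@10 c4@14, authorship 11.22.33...44.

Answer: ngsngyngewwngk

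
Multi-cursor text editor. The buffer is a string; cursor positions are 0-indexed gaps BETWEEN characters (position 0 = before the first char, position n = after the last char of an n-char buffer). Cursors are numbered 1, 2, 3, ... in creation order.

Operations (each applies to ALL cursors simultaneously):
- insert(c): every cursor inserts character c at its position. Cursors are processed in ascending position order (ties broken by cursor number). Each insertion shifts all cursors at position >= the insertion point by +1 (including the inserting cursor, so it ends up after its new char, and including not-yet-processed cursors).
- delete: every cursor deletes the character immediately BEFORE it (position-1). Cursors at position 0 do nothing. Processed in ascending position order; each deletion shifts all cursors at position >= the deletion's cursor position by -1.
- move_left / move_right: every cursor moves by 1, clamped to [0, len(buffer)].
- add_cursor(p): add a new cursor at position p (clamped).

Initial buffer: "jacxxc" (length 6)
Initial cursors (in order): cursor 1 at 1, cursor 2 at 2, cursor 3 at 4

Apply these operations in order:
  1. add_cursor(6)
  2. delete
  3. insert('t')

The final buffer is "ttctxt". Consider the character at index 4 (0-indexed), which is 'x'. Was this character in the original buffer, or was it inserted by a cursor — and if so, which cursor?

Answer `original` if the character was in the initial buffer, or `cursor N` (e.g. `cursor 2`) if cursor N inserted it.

After op 1 (add_cursor(6)): buffer="jacxxc" (len 6), cursors c1@1 c2@2 c3@4 c4@6, authorship ......
After op 2 (delete): buffer="cx" (len 2), cursors c1@0 c2@0 c3@1 c4@2, authorship ..
After op 3 (insert('t')): buffer="ttctxt" (len 6), cursors c1@2 c2@2 c3@4 c4@6, authorship 12.3.4
Authorship (.=original, N=cursor N): 1 2 . 3 . 4
Index 4: author = original

Answer: original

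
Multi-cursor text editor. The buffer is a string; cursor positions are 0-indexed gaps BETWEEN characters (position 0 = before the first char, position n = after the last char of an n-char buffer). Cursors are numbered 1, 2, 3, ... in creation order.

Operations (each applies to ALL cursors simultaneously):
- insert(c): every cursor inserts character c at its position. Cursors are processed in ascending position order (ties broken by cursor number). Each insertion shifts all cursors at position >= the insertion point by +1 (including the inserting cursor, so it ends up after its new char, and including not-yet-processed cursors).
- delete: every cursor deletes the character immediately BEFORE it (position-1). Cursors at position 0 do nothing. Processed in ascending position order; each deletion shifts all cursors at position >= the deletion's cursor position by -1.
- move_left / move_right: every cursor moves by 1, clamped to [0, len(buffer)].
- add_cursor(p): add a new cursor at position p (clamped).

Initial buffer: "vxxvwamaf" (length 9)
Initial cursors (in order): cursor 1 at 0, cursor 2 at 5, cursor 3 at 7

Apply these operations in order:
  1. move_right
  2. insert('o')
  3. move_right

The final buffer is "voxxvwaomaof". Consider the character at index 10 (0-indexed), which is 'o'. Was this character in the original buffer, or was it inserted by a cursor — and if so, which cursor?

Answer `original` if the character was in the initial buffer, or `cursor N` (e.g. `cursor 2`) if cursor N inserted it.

After op 1 (move_right): buffer="vxxvwamaf" (len 9), cursors c1@1 c2@6 c3@8, authorship .........
After op 2 (insert('o')): buffer="voxxvwaomaof" (len 12), cursors c1@2 c2@8 c3@11, authorship .1.....2..3.
After op 3 (move_right): buffer="voxxvwaomaof" (len 12), cursors c1@3 c2@9 c3@12, authorship .1.....2..3.
Authorship (.=original, N=cursor N): . 1 . . . . . 2 . . 3 .
Index 10: author = 3

Answer: cursor 3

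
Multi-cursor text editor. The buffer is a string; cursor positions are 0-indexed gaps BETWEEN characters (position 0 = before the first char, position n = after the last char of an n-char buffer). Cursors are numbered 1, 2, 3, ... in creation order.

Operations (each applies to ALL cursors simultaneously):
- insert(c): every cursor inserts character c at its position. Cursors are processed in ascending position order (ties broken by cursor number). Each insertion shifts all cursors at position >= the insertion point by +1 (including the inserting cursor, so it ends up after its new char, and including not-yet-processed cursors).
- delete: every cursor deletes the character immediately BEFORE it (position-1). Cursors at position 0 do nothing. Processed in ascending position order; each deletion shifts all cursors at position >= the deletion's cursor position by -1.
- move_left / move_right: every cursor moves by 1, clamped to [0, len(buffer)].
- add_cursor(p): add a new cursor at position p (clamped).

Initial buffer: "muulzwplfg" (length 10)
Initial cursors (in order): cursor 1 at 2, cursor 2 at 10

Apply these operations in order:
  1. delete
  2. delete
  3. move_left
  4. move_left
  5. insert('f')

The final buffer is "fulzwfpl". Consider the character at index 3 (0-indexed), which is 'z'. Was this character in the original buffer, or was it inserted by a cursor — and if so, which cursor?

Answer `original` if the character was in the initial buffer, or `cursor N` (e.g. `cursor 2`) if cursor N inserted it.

Answer: original

Derivation:
After op 1 (delete): buffer="mulzwplf" (len 8), cursors c1@1 c2@8, authorship ........
After op 2 (delete): buffer="ulzwpl" (len 6), cursors c1@0 c2@6, authorship ......
After op 3 (move_left): buffer="ulzwpl" (len 6), cursors c1@0 c2@5, authorship ......
After op 4 (move_left): buffer="ulzwpl" (len 6), cursors c1@0 c2@4, authorship ......
After op 5 (insert('f')): buffer="fulzwfpl" (len 8), cursors c1@1 c2@6, authorship 1....2..
Authorship (.=original, N=cursor N): 1 . . . . 2 . .
Index 3: author = original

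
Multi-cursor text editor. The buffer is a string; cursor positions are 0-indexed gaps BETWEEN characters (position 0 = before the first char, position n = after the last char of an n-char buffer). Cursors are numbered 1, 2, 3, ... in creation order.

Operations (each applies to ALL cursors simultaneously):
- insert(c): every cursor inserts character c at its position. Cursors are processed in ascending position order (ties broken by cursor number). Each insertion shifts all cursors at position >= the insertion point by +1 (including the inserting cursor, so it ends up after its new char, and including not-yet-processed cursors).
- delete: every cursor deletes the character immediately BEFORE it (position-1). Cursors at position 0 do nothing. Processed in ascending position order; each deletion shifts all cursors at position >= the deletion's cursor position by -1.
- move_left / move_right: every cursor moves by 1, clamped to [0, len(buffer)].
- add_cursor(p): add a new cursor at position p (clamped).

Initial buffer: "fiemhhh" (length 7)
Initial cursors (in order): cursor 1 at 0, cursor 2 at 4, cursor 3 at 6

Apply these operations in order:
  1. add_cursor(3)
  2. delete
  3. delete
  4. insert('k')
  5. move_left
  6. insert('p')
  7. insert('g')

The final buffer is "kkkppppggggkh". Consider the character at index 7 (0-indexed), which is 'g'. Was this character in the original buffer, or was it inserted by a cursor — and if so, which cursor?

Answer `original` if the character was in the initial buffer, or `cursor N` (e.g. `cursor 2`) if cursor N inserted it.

Answer: cursor 1

Derivation:
After op 1 (add_cursor(3)): buffer="fiemhhh" (len 7), cursors c1@0 c4@3 c2@4 c3@6, authorship .......
After op 2 (delete): buffer="fihh" (len 4), cursors c1@0 c2@2 c4@2 c3@3, authorship ....
After op 3 (delete): buffer="h" (len 1), cursors c1@0 c2@0 c3@0 c4@0, authorship .
After op 4 (insert('k')): buffer="kkkkh" (len 5), cursors c1@4 c2@4 c3@4 c4@4, authorship 1234.
After op 5 (move_left): buffer="kkkkh" (len 5), cursors c1@3 c2@3 c3@3 c4@3, authorship 1234.
After op 6 (insert('p')): buffer="kkkppppkh" (len 9), cursors c1@7 c2@7 c3@7 c4@7, authorship 12312344.
After op 7 (insert('g')): buffer="kkkppppggggkh" (len 13), cursors c1@11 c2@11 c3@11 c4@11, authorship 123123412344.
Authorship (.=original, N=cursor N): 1 2 3 1 2 3 4 1 2 3 4 4 .
Index 7: author = 1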